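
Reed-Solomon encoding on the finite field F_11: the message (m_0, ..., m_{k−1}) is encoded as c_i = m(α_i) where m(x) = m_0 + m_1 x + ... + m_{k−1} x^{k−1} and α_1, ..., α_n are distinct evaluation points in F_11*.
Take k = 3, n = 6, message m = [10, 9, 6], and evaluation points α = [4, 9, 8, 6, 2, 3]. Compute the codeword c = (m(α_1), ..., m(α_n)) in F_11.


c = [10, 5, 4, 5, 8, 3]

Message polynomial: m(x) = 10 + 9·x + 6·x^2 (mod 11).
For each evaluation point α_i, compute m(α_i) mod 11:
  α_1 = 4: Horner steps 6 → 0 → 10, so m(4) = 10.
  α_2 = 9: Horner steps 6 → 8 → 5, so m(9) = 5.
  α_3 = 8: Horner steps 6 → 2 → 4, so m(8) = 4.
  α_4 = 6: Horner steps 6 → 1 → 5, so m(6) = 5.
  α_5 = 2: Horner steps 6 → 10 → 8, so m(2) = 8.
  α_6 = 3: Horner steps 6 → 5 → 3, so m(3) = 3.
Codeword c = [10, 5, 4, 5, 8, 3] ∈ F_11^6.


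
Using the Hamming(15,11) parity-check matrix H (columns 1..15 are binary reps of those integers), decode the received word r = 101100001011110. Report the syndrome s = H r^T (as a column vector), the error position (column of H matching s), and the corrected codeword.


s = (1, 0, 1, 1)^T, error position = 11, corrected codeword c = 101100001001110

Compute s = H r^T mod 2 one row at a time:
  s_1 = 0 + 1 + 0 + 1 + 1 + 1 + 1 + 0 = 5 ≡ 1 (mod 2).
  s_2 = 1 + 0 + 0 + 0 + 1 + 1 + 1 + 0 = 4 ≡ 0 (mod 2).
  s_3 = 0 + 1 + 0 + 0 + 0 + 1 + 1 + 0 = 3 ≡ 1 (mod 2).
  s_4 = 1 + 1 + 0 + 0 + 1 + 1 + 1 + 0 = 5 ≡ 1 (mod 2).
s = (1, 0, 1, 1)^T — this equals column 11 of H (binary 1011), so error is at position 11.
Correct: flip bit 11 of r = 101100001011110 to get c = 101100001001110.


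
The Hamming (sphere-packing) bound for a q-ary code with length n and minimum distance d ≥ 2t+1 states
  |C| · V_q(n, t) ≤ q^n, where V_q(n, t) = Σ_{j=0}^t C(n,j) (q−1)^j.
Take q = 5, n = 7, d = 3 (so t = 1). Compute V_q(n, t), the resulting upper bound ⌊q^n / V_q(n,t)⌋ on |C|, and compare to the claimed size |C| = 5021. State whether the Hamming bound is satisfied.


V_q(n, t) = 29, q^n = 78125, Hamming bound = 2693, |C| = 5021 > bound (violated).

Step 1: Compute V_q(n, t) = Σ_{j=0}^1 C(n, j) (q−1)^j.
  j = 0: C(7,0)·(4)^0 = 1·1 = 1.
  j = 1: C(7,1)·(4)^1 = 7·4 = 28.
  V_q(n, t) = 1 + 28 = 29.
Step 2: q^n = 5^7 = 78125.
Step 3: Hamming bound ⌊q^n / V_q(n,t)⌋ = ⌊78125/29⌋ = 2693.
Step 4: Compare |C| = 5021 to 2693: violated.
The claimed |C| lies above the Hamming bound, so no 5-ary code of length 7 with d ≥ 3 can have 5021 codewords.


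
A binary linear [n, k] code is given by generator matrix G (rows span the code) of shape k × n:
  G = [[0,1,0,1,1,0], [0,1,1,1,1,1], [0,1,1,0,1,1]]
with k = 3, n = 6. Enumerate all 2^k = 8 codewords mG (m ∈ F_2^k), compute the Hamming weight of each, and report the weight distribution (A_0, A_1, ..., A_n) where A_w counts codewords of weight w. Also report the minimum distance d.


Weight distribution: A_0 = 1, A_1 = 1, A_2 = 2, A_3 = 2, A_4 = 1, A_5 = 1. Minimum distance d = 1.

Enumerate all 2^3 = 8 messages m ∈ F_2^3.
For each, compute codeword c = mG in F_2^6, then tally its weight.
  m = 000 → c = 000000, weight = 0.
  m = 100 → c = 010110, weight = 3.
  m = 010 → c = 011111, weight = 5.
  m = 110 → c = 001001, weight = 2.
  m = 001 → c = 011011, weight = 4.
  m = 101 → c = 001101, weight = 3.
  m = 011 → c = 000100, weight = 1.
  m = 111 → c = 010010, weight = 2.
Tally weights:
  weight 0: 1 codewords.
  weight 1: 1 codewords.
  weight 2: 2 codewords.
  weight 3: 2 codewords.
  weight 4: 1 codewords.
  weight 5: 1 codewords.
Minimum distance d = smallest w > 0 with A_w > 0 = 1.
Sanity: Σ A_w = 8 = 2^3 = 8 ✓.


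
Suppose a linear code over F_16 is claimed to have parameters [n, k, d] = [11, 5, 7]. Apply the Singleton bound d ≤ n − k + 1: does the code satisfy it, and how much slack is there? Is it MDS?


Singleton RHS = n − k + 1 = 7, slack = 0, bound satisfied, MDS.

Singleton bound: d ≤ n − k + 1.
Here n = 11, k = 5, so n − k + 1 = 7.
Given d = 7, check d ≤ 7: YES.
Slack = (n − k + 1) − d = 0.
The code is MDS (slack = 0).
Description: the claimed parameters are [11, 5, 7]_16; such a code would be MDS (meets Singleton bound).


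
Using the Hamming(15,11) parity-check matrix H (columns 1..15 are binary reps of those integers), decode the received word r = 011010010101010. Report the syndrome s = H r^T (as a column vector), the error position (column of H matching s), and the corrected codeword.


s = (0, 1, 0, 0)^T, error position = 4, corrected codeword c = 011110010101010

Compute s = H r^T mod 2 one row at a time:
  s_1 = 1 + 0 + 1 + 0 + 1 + 0 + 1 + 0 = 4 ≡ 0 (mod 2).
  s_2 = 0 + 1 + 0 + 0 + 1 + 0 + 1 + 0 = 3 ≡ 1 (mod 2).
  s_3 = 1 + 1 + 0 + 0 + 1 + 0 + 1 + 0 = 4 ≡ 0 (mod 2).
  s_4 = 0 + 1 + 1 + 0 + 0 + 0 + 0 + 0 = 2 ≡ 0 (mod 2).
s = (0, 1, 0, 0)^T — this equals column 4 of H (binary 0100), so error is at position 4.
Correct: flip bit 4 of r = 011010010101010 to get c = 011110010101010.


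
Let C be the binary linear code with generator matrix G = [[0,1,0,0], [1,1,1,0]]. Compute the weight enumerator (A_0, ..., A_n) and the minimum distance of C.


Weight distribution: A_0 = 1, A_1 = 1, A_2 = 1, A_3 = 1. Minimum distance d = 1.

Enumerate all 2^2 = 4 messages m ∈ F_2^2.
For each, compute codeword c = mG in F_2^4, then tally its weight.
  m = 00 → c = 0000, weight = 0.
  m = 10 → c = 0100, weight = 1.
  m = 01 → c = 1110, weight = 3.
  m = 11 → c = 1010, weight = 2.
Tally weights:
  weight 0: 1 codewords.
  weight 1: 1 codewords.
  weight 2: 1 codewords.
  weight 3: 1 codewords.
Minimum distance d = smallest w > 0 with A_w > 0 = 1.
Sanity: Σ A_w = 4 = 2^2 = 4 ✓.


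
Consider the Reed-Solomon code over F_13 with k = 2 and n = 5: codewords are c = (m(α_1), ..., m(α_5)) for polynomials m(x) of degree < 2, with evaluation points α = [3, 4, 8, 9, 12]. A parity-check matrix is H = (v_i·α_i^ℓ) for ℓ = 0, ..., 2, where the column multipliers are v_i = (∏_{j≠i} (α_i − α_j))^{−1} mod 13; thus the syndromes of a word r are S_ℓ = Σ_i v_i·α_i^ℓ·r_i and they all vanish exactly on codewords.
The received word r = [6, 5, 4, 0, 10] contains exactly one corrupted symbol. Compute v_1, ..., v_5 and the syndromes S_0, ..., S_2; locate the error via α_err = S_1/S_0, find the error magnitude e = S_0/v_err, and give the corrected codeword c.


S = (8, 12, 5), error at position 3, error magnitude e = 3, c = [6, 5, 1, 0, 10].

Step 1: column multipliers v_i = (∏_{j≠i}(α_i − α_j))^{−1} mod 13.
  i = 1 (α = 3): (3−4)(3−8)(3−9)(3−12) = (−1)·(−5)·(−6)·(−9) = 270 ≡ 10, so v_1 = 10^{−1} = 4 (mod 13).
  i = 2 (α = 4): (4−3)(4−8)(4−9)(4−12) = 1·(−4)·(−5)·(−8) = −160 ≡ 9, so v_2 = 9^{−1} = 3 (mod 13).
  i = 3 (α = 8): (8−3)(8−4)(8−9)(8−12) = 5·4·(−1)·(−4) = 80 ≡ 2, so v_3 = 2^{−1} = 7 (mod 13).
  i = 4 (α = 9): (9−3)(9−4)(9−8)(9−12) = 6·5·1·(−3) = −90 ≡ 1, so v_4 = 1^{−1} = 1 (mod 13).
  i = 5 (α = 12): (12−3)(12−4)(12−8)(12−9) = 9·8·4·3 = 864 ≡ 6, so v_5 = 6^{−1} = 11 (mod 13).
  v = [4, 3, 7, 1, 11].
Step 2: syndromes of r = [6, 5, 4, 0, 10] (all sums mod 13).
  S_0 = Σ v_i r_i = 4·6 + 3·5 + 7·4 + 1·0 + 11·10 = 177 ≡ 8.
  S_1 = Σ v_i α_i r_i = 4·3·6 + 3·4·5 + 7·8·4 + 1·9·0 + 11·12·10 = 1676 ≡ 12.
  α_i^2 mod 13 = [9, 3, 12, 3, 1].
  S_2 = Σ v_i α_i^2 r_i = 4·9·6 + 3·3·5 + 7·12·4 + 1·3·0 + 11·1·10 = 707 ≡ 5.
  S = (8, 12, 5) ≠ 0, so r is not a codeword (an error is present).
Step 3: locate the error. For a single error e at position i, S_ℓ = v_i·e·α_i^ℓ, so α_err = S_1/S_0.
  S_0^{−1} = 8^{−1} = 5 (mod 13), so α_err = 12·5 = 60 ≡ 8 = α_3. Error position i = 3.
  Consistency check: S_2/S_1 = 5·12 = 60 ≡ 8 = α_err ✓ (single-error assumption holds).
Step 4: error magnitude e = S_0/v_3 = S_0·∏_{j≠3}(α_3 − α_j) = 8·2 = 16 ≡ 3 (mod 13).
Step 5: correct position 3: c_3 = r_3 − e = 4 − 3 ≡ 1 (mod 13). Hence c = [6, 5, 1, 0, 10].
  Check: interpolating c through the α_i gives m(x) = 9 + 12·x (degree < 2) with m(α_i) = c_i for every i, so c is indeed a codeword.


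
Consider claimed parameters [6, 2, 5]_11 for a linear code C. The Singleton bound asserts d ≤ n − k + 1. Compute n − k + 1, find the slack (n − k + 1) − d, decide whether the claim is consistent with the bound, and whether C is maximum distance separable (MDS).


Singleton RHS = n − k + 1 = 5, slack = 0, bound satisfied, MDS.

Singleton bound: d ≤ n − k + 1.
Here n = 6, k = 2, so n − k + 1 = 5.
Given d = 5, check d ≤ 5: YES.
Slack = (n − k + 1) − d = 0.
The code is MDS (slack = 0).
Description: the claimed parameters are [6, 2, 5]_11; such a code would be MDS (meets Singleton bound).


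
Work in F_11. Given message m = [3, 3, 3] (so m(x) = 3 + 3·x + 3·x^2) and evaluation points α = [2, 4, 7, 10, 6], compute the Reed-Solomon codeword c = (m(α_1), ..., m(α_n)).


c = [10, 8, 6, 3, 8]

Message polynomial: m(x) = 3 + 3·x + 3·x^2 (mod 11).
For each evaluation point α_i, compute m(α_i) mod 11:
  α_1 = 2: Horner steps 3 → 9 → 10, so m(2) = 10.
  α_2 = 4: Horner steps 3 → 4 → 8, so m(4) = 8.
  α_3 = 7: Horner steps 3 → 2 → 6, so m(7) = 6.
  α_4 = 10: Horner steps 3 → 0 → 3, so m(10) = 3.
  α_5 = 6: Horner steps 3 → 10 → 8, so m(6) = 8.
Codeword c = [10, 8, 6, 3, 8] ∈ F_11^5.


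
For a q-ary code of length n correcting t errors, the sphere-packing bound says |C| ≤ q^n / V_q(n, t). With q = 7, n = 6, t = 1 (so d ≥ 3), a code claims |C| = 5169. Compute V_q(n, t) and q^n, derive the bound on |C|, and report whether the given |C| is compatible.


V_q(n, t) = 37, q^n = 117649, Hamming bound = 3179, |C| = 5169 > bound (violated).

Step 1: Compute V_q(n, t) = Σ_{j=0}^1 C(n, j) (q−1)^j.
  j = 0: C(6,0)·(6)^0 = 1·1 = 1.
  j = 1: C(6,1)·(6)^1 = 6·6 = 36.
  V_q(n, t) = 1 + 36 = 37.
Step 2: q^n = 7^6 = 117649.
Step 3: Hamming bound ⌊q^n / V_q(n,t)⌋ = ⌊117649/37⌋ = 3179.
Step 4: Compare |C| = 5169 to 3179: violated.
The claimed |C| lies above the Hamming bound, so no 7-ary code of length 6 with d ≥ 3 can have 5169 codewords.


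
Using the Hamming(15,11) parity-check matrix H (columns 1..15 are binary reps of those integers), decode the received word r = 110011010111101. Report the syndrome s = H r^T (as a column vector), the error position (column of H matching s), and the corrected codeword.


s = (0, 1, 1, 1)^T, error position = 7, corrected codeword c = 110011110111101

Compute s = H r^T mod 2 one row at a time:
  s_1 = 1 + 0 + 1 + 1 + 1 + 1 + 0 + 1 = 6 ≡ 0 (mod 2).
  s_2 = 0 + 1 + 1 + 0 + 1 + 1 + 0 + 1 = 5 ≡ 1 (mod 2).
  s_3 = 1 + 0 + 1 + 0 + 1 + 1 + 0 + 1 = 5 ≡ 1 (mod 2).
  s_4 = 1 + 0 + 1 + 0 + 0 + 1 + 1 + 1 = 5 ≡ 1 (mod 2).
s = (0, 1, 1, 1)^T — this equals column 7 of H (binary 0111), so error is at position 7.
Correct: flip bit 7 of r = 110011010111101 to get c = 110011110111101.


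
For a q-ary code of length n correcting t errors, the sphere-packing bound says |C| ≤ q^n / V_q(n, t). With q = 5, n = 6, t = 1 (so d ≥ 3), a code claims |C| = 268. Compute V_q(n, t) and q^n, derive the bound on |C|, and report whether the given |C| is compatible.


V_q(n, t) = 25, q^n = 15625, Hamming bound = 625, |C| = 268 ≤ bound (satisfied).

Step 1: Compute V_q(n, t) = Σ_{j=0}^1 C(n, j) (q−1)^j.
  j = 0: C(6,0)·(4)^0 = 1·1 = 1.
  j = 1: C(6,1)·(4)^1 = 6·4 = 24.
  V_q(n, t) = 1 + 24 = 25.
Step 2: q^n = 5^6 = 15625.
Step 3: Hamming bound ⌊q^n / V_q(n,t)⌋ = ⌊15625/25⌋ = 625.
Step 4: Compare |C| = 268 to 625: satisfied.
The claimed |C| lies below the Hamming bound.


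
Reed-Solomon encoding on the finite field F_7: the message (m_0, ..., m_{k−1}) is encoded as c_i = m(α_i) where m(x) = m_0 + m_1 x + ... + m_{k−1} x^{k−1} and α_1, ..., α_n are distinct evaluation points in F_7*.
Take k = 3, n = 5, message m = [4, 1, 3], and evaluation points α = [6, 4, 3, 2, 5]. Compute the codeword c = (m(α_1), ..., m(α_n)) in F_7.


c = [6, 0, 6, 4, 0]

Message polynomial: m(x) = 4 + 1·x + 3·x^2 (mod 7).
For each evaluation point α_i, compute m(α_i) mod 7:
  α_1 = 6: Horner steps 3 → 5 → 6, so m(6) = 6.
  α_2 = 4: Horner steps 3 → 6 → 0, so m(4) = 0.
  α_3 = 3: Horner steps 3 → 3 → 6, so m(3) = 6.
  α_4 = 2: Horner steps 3 → 0 → 4, so m(2) = 4.
  α_5 = 5: Horner steps 3 → 2 → 0, so m(5) = 0.
Codeword c = [6, 0, 6, 4, 0] ∈ F_7^5.


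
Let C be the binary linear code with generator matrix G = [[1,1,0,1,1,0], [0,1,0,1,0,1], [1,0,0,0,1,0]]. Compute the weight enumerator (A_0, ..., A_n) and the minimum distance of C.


Weight distribution: A_0 = 1, A_1 = 1, A_2 = 2, A_3 = 2, A_4 = 1, A_5 = 1. Minimum distance d = 1.

Enumerate all 2^3 = 8 messages m ∈ F_2^3.
For each, compute codeword c = mG in F_2^6, then tally its weight.
  m = 000 → c = 000000, weight = 0.
  m = 100 → c = 110110, weight = 4.
  m = 010 → c = 010101, weight = 3.
  m = 110 → c = 100011, weight = 3.
  m = 001 → c = 100010, weight = 2.
  m = 101 → c = 010100, weight = 2.
  m = 011 → c = 110111, weight = 5.
  m = 111 → c = 000001, weight = 1.
Tally weights:
  weight 0: 1 codewords.
  weight 1: 1 codewords.
  weight 2: 2 codewords.
  weight 3: 2 codewords.
  weight 4: 1 codewords.
  weight 5: 1 codewords.
Minimum distance d = smallest w > 0 with A_w > 0 = 1.
Sanity: Σ A_w = 8 = 2^3 = 8 ✓.


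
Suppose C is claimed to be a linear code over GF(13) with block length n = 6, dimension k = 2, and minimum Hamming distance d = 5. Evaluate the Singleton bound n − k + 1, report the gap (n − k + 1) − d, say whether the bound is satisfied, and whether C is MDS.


Singleton RHS = n − k + 1 = 5, slack = 0, bound satisfied, MDS.

Singleton bound: d ≤ n − k + 1.
Here n = 6, k = 2, so n − k + 1 = 5.
Given d = 5, check d ≤ 5: YES.
Slack = (n − k + 1) − d = 0.
The code is MDS (slack = 0).
Description: the claimed parameters are [6, 2, 5]_13; such a code would be MDS (meets Singleton bound).


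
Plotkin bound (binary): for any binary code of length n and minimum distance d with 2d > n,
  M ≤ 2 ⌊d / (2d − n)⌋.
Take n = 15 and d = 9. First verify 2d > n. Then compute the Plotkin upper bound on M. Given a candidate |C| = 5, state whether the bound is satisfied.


Plotkin bound M ≤ 6; given |C| = 5 ≤ bound (satisfied).

Check applicability: 2d = 18, n = 15.
2d − n = 3 > 0, so Plotkin applies.
Compute d/(2d−n) = 9/3 ≈ 3.0000.
⌊d/(2d−n)⌋ = 3.
Plotkin bound: M ≤ 2·3 = 6.
Given |C| = 5, check: satisfied.
This |C| is below the Plotkin bound.


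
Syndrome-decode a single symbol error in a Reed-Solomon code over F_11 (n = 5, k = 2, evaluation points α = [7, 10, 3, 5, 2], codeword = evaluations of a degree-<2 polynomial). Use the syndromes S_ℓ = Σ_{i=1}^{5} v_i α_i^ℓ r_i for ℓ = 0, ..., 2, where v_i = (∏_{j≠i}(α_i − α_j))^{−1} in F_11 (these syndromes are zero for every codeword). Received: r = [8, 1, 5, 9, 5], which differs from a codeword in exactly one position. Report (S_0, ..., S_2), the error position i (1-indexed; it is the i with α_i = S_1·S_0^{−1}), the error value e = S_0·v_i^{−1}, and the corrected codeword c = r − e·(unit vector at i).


S = (5, 4, 1), error at position 3, error magnitude e = 6, c = [8, 1, 10, 9, 5].

Step 1: column multipliers v_i = (∏_{j≠i}(α_i − α_j))^{−1} mod 11.
  i = 1 (α = 7): (7−10)(7−3)(7−5)(7−2) = (−3)·4·2·5 = −120 ≡ 1, so v_1 = 1^{−1} = 1 (mod 11).
  i = 2 (α = 10): (10−7)(10−3)(10−5)(10−2) = 3·7·5·8 = 840 ≡ 4, so v_2 = 4^{−1} = 3 (mod 11).
  i = 3 (α = 3): (3−7)(3−10)(3−5)(3−2) = (−4)·(−7)·(−2)·1 = −56 ≡ 10, so v_3 = 10^{−1} = 10 (mod 11).
  i = 4 (α = 5): (5−7)(5−10)(5−3)(5−2) = (−2)·(−5)·2·3 = 60 ≡ 5, so v_4 = 5^{−1} = 9 (mod 11).
  i = 5 (α = 2): (2−7)(2−10)(2−3)(2−5) = (−5)·(−8)·(−1)·(−3) = 120 ≡ 10, so v_5 = 10^{−1} = 10 (mod 11).
  v = [1, 3, 10, 9, 10].
Step 2: syndromes of r = [8, 1, 5, 9, 5] (all sums mod 11).
  S_0 = Σ v_i r_i = 1·8 + 3·1 + 10·5 + 9·9 + 10·5 = 192 ≡ 5.
  S_1 = Σ v_i α_i r_i = 1·7·8 + 3·10·1 + 10·3·5 + 9·5·9 + 10·2·5 = 741 ≡ 4.
  α_i^2 mod 11 = [5, 1, 9, 3, 4].
  S_2 = Σ v_i α_i^2 r_i = 1·5·8 + 3·1·1 + 10·9·5 + 9·3·9 + 10·4·5 = 936 ≡ 1.
  S = (5, 4, 1) ≠ 0, so r is not a codeword (an error is present).
Step 3: locate the error. For a single error e at position i, S_ℓ = v_i·e·α_i^ℓ, so α_err = S_1/S_0.
  S_0^{−1} = 5^{−1} = 9 (mod 11), so α_err = 4·9 = 36 ≡ 3 = α_3. Error position i = 3.
  Consistency check: S_2/S_1 = 1·3 = 3 ≡ 3 = α_err ✓ (single-error assumption holds).
Step 4: error magnitude e = S_0/v_3 = S_0·∏_{j≠3}(α_3 − α_j) = 5·10 = 50 ≡ 6 (mod 11).
Step 5: correct position 3: c_3 = r_3 − e = 5 − 6 ≡ 10 (mod 11). Hence c = [8, 1, 10, 9, 5].
  Check: interpolating c through the α_i gives m(x) = 6 + 5·x (degree < 2) with m(α_i) = c_i for every i, so c is indeed a codeword.


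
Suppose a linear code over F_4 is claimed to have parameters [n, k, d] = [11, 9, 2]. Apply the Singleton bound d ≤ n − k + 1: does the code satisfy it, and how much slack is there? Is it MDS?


Singleton RHS = n − k + 1 = 3, slack = 1, bound satisfied, not MDS.

Singleton bound: d ≤ n − k + 1.
Here n = 11, k = 9, so n − k + 1 = 3.
Given d = 2, check d ≤ 3: YES.
Slack = (n − k + 1) − d = 1.
The code is NOT MDS (slack = 1 > 0).
Description: the claimed parameters are [11, 9, 2]_4; such a code would be non-MDS.


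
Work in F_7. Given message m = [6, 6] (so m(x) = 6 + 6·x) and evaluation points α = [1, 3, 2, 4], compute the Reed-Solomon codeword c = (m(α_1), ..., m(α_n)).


c = [5, 3, 4, 2]

Message polynomial: m(x) = 6 + 6·x (mod 7).
For each evaluation point α_i, compute m(α_i) mod 7:
  α_1 = 1: Horner steps 6 → 5, so m(1) = 5.
  α_2 = 3: Horner steps 6 → 3, so m(3) = 3.
  α_3 = 2: Horner steps 6 → 4, so m(2) = 4.
  α_4 = 4: Horner steps 6 → 2, so m(4) = 2.
Codeword c = [5, 3, 4, 2] ∈ F_7^4.


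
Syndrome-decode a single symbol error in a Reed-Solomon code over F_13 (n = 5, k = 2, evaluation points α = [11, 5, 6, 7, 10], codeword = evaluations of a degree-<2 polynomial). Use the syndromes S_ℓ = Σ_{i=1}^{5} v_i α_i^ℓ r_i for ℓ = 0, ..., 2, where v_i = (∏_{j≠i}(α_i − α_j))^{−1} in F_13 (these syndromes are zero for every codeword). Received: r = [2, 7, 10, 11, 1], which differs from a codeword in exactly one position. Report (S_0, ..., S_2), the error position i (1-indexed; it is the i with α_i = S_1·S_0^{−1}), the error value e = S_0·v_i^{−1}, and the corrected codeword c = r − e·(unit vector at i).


S = (3, 2, 10), error at position 2, error magnitude e = 11, c = [2, 9, 10, 11, 1].

Step 1: column multipliers v_i = (∏_{j≠i}(α_i − α_j))^{−1} mod 13.
  i = 1 (α = 11): (11−5)(11−6)(11−7)(11−10) = 6·5·4·1 = 120 ≡ 3, so v_1 = 3^{−1} = 9 (mod 13).
  i = 2 (α = 5): (5−11)(5−6)(5−7)(5−10) = (−6)·(−1)·(−2)·(−5) = 60 ≡ 8, so v_2 = 8^{−1} = 5 (mod 13).
  i = 3 (α = 6): (6−11)(6−5)(6−7)(6−10) = (−5)·1·(−1)·(−4) = −20 ≡ 6, so v_3 = 6^{−1} = 11 (mod 13).
  i = 4 (α = 7): (7−11)(7−5)(7−6)(7−10) = (−4)·2·1·(−3) = 24 ≡ 11, so v_4 = 11^{−1} = 6 (mod 13).
  i = 5 (α = 10): (10−11)(10−5)(10−6)(10−7) = (−1)·5·4·3 = −60 ≡ 5, so v_5 = 5^{−1} = 8 (mod 13).
  v = [9, 5, 11, 6, 8].
Step 2: syndromes of r = [2, 7, 10, 11, 1] (all sums mod 13).
  S_0 = Σ v_i r_i = 9·2 + 5·7 + 11·10 + 6·11 + 8·1 = 237 ≡ 3.
  S_1 = Σ v_i α_i r_i = 9·11·2 + 5·5·7 + 11·6·10 + 6·7·11 + 8·10·1 = 1575 ≡ 2.
  α_i^2 mod 13 = [4, 12, 10, 10, 9].
  S_2 = Σ v_i α_i^2 r_i = 9·4·2 + 5·12·7 + 11·10·10 + 6·10·11 + 8·9·1 = 2324 ≡ 10.
  S = (3, 2, 10) ≠ 0, so r is not a codeword (an error is present).
Step 3: locate the error. For a single error e at position i, S_ℓ = v_i·e·α_i^ℓ, so α_err = S_1/S_0.
  S_0^{−1} = 3^{−1} = 9 (mod 13), so α_err = 2·9 = 18 ≡ 5 = α_2. Error position i = 2.
  Consistency check: S_2/S_1 = 10·7 = 70 ≡ 5 = α_err ✓ (single-error assumption holds).
Step 4: error magnitude e = S_0/v_2 = S_0·∏_{j≠2}(α_2 − α_j) = 3·8 = 24 ≡ 11 (mod 13).
Step 5: correct position 2: c_2 = r_2 − e = 7 − 11 ≡ 9 (mod 13). Hence c = [2, 9, 10, 11, 1].
  Check: interpolating c through the α_i gives m(x) = 4 + 1·x (degree < 2) with m(α_i) = c_i for every i, so c is indeed a codeword.


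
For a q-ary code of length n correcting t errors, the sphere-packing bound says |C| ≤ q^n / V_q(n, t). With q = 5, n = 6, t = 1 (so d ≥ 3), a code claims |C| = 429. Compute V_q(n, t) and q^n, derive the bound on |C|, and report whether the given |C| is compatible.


V_q(n, t) = 25, q^n = 15625, Hamming bound = 625, |C| = 429 ≤ bound (satisfied).

Step 1: Compute V_q(n, t) = Σ_{j=0}^1 C(n, j) (q−1)^j.
  j = 0: C(6,0)·(4)^0 = 1·1 = 1.
  j = 1: C(6,1)·(4)^1 = 6·4 = 24.
  V_q(n, t) = 1 + 24 = 25.
Step 2: q^n = 5^6 = 15625.
Step 3: Hamming bound ⌊q^n / V_q(n,t)⌋ = ⌊15625/25⌋ = 625.
Step 4: Compare |C| = 429 to 625: satisfied.
The claimed |C| lies below the Hamming bound.


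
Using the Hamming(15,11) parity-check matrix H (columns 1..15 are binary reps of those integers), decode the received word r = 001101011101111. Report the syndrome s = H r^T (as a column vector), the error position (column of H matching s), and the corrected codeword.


s = (1, 0, 1, 0)^T, error position = 10, corrected codeword c = 001101011001111

Compute s = H r^T mod 2 one row at a time:
  s_1 = 1 + 1 + 1 + 0 + 1 + 1 + 1 + 1 = 7 ≡ 1 (mod 2).
  s_2 = 1 + 0 + 1 + 0 + 1 + 1 + 1 + 1 = 6 ≡ 0 (mod 2).
  s_3 = 0 + 1 + 1 + 0 + 1 + 0 + 1 + 1 = 5 ≡ 1 (mod 2).
  s_4 = 0 + 1 + 0 + 0 + 1 + 0 + 1 + 1 = 4 ≡ 0 (mod 2).
s = (1, 0, 1, 0)^T — this equals column 10 of H (binary 1010), so error is at position 10.
Correct: flip bit 10 of r = 001101011101111 to get c = 001101011001111.


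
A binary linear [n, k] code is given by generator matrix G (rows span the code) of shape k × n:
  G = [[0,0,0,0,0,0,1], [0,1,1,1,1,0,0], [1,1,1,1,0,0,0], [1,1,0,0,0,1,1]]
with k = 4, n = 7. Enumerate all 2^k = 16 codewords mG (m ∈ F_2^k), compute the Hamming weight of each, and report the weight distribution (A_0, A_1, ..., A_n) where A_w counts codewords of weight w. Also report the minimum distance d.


Weight distribution: A_0 = 1, A_1 = 1, A_2 = 1, A_3 = 4, A_4 = 5, A_5 = 3, A_6 = 1. Minimum distance d = 1.

Enumerate all 2^4 = 16 messages m ∈ F_2^4.
For each, compute codeword c = mG in F_2^7, then tally its weight.
  m = 0000 → c = 0000000, weight = 0.
  m = 1000 → c = 0000001, weight = 1.
  m = 0100 → c = 0111100, weight = 4.
  m = 1100 → c = 0111101, weight = 5.
  m = 0010 → c = 1111000, weight = 4.
  m = 1010 → c = 1111001, weight = 5.
  m = 0110 → c = 1000100, weight = 2.
  m = 1110 → c = 1000101, weight = 3.
  m = 0001 → c = 1100011, weight = 4.
  m = 1001 → c = 1100010, weight = 3.
  m = 0101 → c = 1011111, weight = 6.
  m = 1101 → c = 1011110, weight = 5.
  m = 0011 → c = 0011011, weight = 4.
  m = 1011 → c = 0011010, weight = 3.
  m = 0111 → c = 0100111, weight = 4.
  m = 1111 → c = 0100110, weight = 3.
Tally weights:
  weight 0: 1 codewords.
  weight 1: 1 codewords.
  weight 2: 1 codewords.
  weight 3: 4 codewords.
  weight 4: 5 codewords.
  weight 5: 3 codewords.
  weight 6: 1 codewords.
Minimum distance d = smallest w > 0 with A_w > 0 = 1.
Sanity: Σ A_w = 16 = 2^4 = 16 ✓.


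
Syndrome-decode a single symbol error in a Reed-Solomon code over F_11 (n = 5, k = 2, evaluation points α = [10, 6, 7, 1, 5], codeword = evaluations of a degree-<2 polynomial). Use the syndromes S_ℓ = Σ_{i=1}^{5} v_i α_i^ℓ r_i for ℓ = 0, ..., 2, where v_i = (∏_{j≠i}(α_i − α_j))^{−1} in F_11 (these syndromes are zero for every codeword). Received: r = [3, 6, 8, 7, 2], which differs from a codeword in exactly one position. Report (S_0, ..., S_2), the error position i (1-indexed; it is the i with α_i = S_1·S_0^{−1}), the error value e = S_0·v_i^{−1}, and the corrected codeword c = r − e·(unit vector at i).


S = (5, 3, 4), error at position 5, error magnitude e = 9, c = [3, 6, 8, 7, 4].

Step 1: column multipliers v_i = (∏_{j≠i}(α_i − α_j))^{−1} mod 11.
  i = 1 (α = 10): (10−6)(10−7)(10−1)(10−5) = 4·3·9·5 = 540 ≡ 1, so v_1 = 1^{−1} = 1 (mod 11).
  i = 2 (α = 6): (6−10)(6−7)(6−1)(6−5) = (−4)·(−1)·5·1 = 20 ≡ 9, so v_2 = 9^{−1} = 5 (mod 11).
  i = 3 (α = 7): (7−10)(7−6)(7−1)(7−5) = (−3)·1·6·2 = −36 ≡ 8, so v_3 = 8^{−1} = 7 (mod 11).
  i = 4 (α = 1): (1−10)(1−6)(1−7)(1−5) = (−9)·(−5)·(−6)·(−4) = 1080 ≡ 2, so v_4 = 2^{−1} = 6 (mod 11).
  i = 5 (α = 5): (5−10)(5−6)(5−7)(5−1) = (−5)·(−1)·(−2)·4 = −40 ≡ 4, so v_5 = 4^{−1} = 3 (mod 11).
  v = [1, 5, 7, 6, 3].
Step 2: syndromes of r = [3, 6, 8, 7, 2] (all sums mod 11).
  S_0 = Σ v_i r_i = 1·3 + 5·6 + 7·8 + 6·7 + 3·2 = 137 ≡ 5.
  S_1 = Σ v_i α_i r_i = 1·10·3 + 5·6·6 + 7·7·8 + 6·1·7 + 3·5·2 = 674 ≡ 3.
  α_i^2 mod 11 = [1, 3, 5, 1, 3].
  S_2 = Σ v_i α_i^2 r_i = 1·1·3 + 5·3·6 + 7·5·8 + 6·1·7 + 3·3·2 = 433 ≡ 4.
  S = (5, 3, 4) ≠ 0, so r is not a codeword (an error is present).
Step 3: locate the error. For a single error e at position i, S_ℓ = v_i·e·α_i^ℓ, so α_err = S_1/S_0.
  S_0^{−1} = 5^{−1} = 9 (mod 11), so α_err = 3·9 = 27 ≡ 5 = α_5. Error position i = 5.
  Consistency check: S_2/S_1 = 4·4 = 16 ≡ 5 = α_err ✓ (single-error assumption holds).
Step 4: error magnitude e = S_0/v_5 = S_0·∏_{j≠5}(α_5 − α_j) = 5·4 = 20 ≡ 9 (mod 11).
Step 5: correct position 5: c_5 = r_5 − e = 2 − 9 ≡ 4 (mod 11). Hence c = [3, 6, 8, 7, 4].
  Check: interpolating c through the α_i gives m(x) = 5 + 2·x (degree < 2) with m(α_i) = c_i for every i, so c is indeed a codeword.


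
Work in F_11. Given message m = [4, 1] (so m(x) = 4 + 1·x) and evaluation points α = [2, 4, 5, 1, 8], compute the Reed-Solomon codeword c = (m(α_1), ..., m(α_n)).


c = [6, 8, 9, 5, 1]

Message polynomial: m(x) = 4 + 1·x (mod 11).
For each evaluation point α_i, compute m(α_i) mod 11:
  α_1 = 2: Horner steps 1 → 6, so m(2) = 6.
  α_2 = 4: Horner steps 1 → 8, so m(4) = 8.
  α_3 = 5: Horner steps 1 → 9, so m(5) = 9.
  α_4 = 1: Horner steps 1 → 5, so m(1) = 5.
  α_5 = 8: Horner steps 1 → 1, so m(8) = 1.
Codeword c = [6, 8, 9, 5, 1] ∈ F_11^5.


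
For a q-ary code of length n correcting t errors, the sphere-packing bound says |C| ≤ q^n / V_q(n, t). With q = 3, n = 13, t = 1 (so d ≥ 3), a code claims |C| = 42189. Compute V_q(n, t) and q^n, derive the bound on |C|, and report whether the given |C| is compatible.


V_q(n, t) = 27, q^n = 1594323, Hamming bound = 59049, |C| = 42189 ≤ bound (satisfied).

Step 1: Compute V_q(n, t) = Σ_{j=0}^1 C(n, j) (q−1)^j.
  j = 0: C(13,0)·(2)^0 = 1·1 = 1.
  j = 1: C(13,1)·(2)^1 = 13·2 = 26.
  V_q(n, t) = 1 + 26 = 27.
Step 2: q^n = 3^13 = 1594323.
Step 3: Hamming bound ⌊q^n / V_q(n,t)⌋ = ⌊1594323/27⌋ = 59049.
Step 4: Compare |C| = 42189 to 59049: satisfied.
The claimed |C| lies below the Hamming bound.


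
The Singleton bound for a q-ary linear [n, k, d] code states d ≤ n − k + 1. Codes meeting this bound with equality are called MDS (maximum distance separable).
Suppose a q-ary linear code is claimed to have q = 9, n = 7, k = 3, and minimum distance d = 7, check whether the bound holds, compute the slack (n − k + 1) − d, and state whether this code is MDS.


Singleton RHS = n − k + 1 = 5, slack = -2, bound violated (no such code; not MDS).

Singleton bound: d ≤ n − k + 1.
Here n = 7, k = 3, so n − k + 1 = 5.
Given d = 7, check d ≤ 5: NO.
Slack = (n − k + 1) − d = -2.
The slack is negative: d = 7 exceeds n − k + 1 = 5 by 2, so the Singleton bound is violated and no linear [7, 3, 7]_9 code can exist. In particular it is not MDS (MDS requires d = n − k + 1 exactly).
Description: the claimed parameters are [7, 3, 7]_9; such a code would be impossible (violates the Singleton bound).


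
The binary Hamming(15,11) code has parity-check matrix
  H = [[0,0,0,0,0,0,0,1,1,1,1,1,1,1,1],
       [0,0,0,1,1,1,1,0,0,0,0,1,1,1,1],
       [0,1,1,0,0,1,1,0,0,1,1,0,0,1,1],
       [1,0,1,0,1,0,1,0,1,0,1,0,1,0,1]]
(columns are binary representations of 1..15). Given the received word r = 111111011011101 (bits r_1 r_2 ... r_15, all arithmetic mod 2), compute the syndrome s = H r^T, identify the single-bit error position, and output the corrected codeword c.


s = (0, 0, 1, 1)^T, error position = 3, corrected codeword c = 110111011011101

Compute s = H r^T mod 2 one row at a time:
  s_1 = 1 + 1 + 0 + 1 + 1 + 1 + 0 + 1 = 6 ≡ 0 (mod 2).
  s_2 = 1 + 1 + 1 + 0 + 1 + 1 + 0 + 1 = 6 ≡ 0 (mod 2).
  s_3 = 1 + 1 + 1 + 0 + 0 + 1 + 0 + 1 = 5 ≡ 1 (mod 2).
  s_4 = 1 + 1 + 1 + 0 + 1 + 1 + 1 + 1 = 7 ≡ 1 (mod 2).
s = (0, 0, 1, 1)^T — this equals column 3 of H (binary 0011), so error is at position 3.
Correct: flip bit 3 of r = 111111011011101 to get c = 110111011011101.


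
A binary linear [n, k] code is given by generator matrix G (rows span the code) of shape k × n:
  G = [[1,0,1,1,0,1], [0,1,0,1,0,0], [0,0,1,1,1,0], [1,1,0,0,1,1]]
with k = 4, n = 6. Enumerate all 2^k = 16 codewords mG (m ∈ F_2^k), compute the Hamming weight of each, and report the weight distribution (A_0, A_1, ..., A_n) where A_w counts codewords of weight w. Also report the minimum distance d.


Weight distribution: A_0 = 1, A_1 = 2, A_2 = 2, A_3 = 4, A_4 = 5, A_5 = 2. Minimum distance d = 1.

Enumerate all 2^4 = 16 messages m ∈ F_2^4.
For each, compute codeword c = mG in F_2^6, then tally its weight.
  m = 0000 → c = 000000, weight = 0.
  m = 1000 → c = 101101, weight = 4.
  m = 0100 → c = 010100, weight = 2.
  m = 1100 → c = 111001, weight = 4.
  m = 0010 → c = 001110, weight = 3.
  m = 1010 → c = 100011, weight = 3.
  m = 0110 → c = 011010, weight = 3.
  m = 1110 → c = 110111, weight = 5.
  m = 0001 → c = 110011, weight = 4.
  m = 1001 → c = 011110, weight = 4.
  m = 0101 → c = 100111, weight = 4.
  m = 1101 → c = 001010, weight = 2.
  m = 0011 → c = 111101, weight = 5.
  m = 1011 → c = 010000, weight = 1.
  m = 0111 → c = 101001, weight = 3.
  m = 1111 → c = 000100, weight = 1.
Tally weights:
  weight 0: 1 codewords.
  weight 1: 2 codewords.
  weight 2: 2 codewords.
  weight 3: 4 codewords.
  weight 4: 5 codewords.
  weight 5: 2 codewords.
Minimum distance d = smallest w > 0 with A_w > 0 = 1.
Sanity: Σ A_w = 16 = 2^4 = 16 ✓.


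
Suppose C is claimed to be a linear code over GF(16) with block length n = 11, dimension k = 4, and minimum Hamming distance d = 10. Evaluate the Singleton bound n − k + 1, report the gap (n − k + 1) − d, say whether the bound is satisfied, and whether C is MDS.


Singleton RHS = n − k + 1 = 8, slack = -2, bound violated (no such code; not MDS).

Singleton bound: d ≤ n − k + 1.
Here n = 11, k = 4, so n − k + 1 = 8.
Given d = 10, check d ≤ 8: NO.
Slack = (n − k + 1) − d = -2.
The slack is negative: d = 10 exceeds n − k + 1 = 8 by 2, so the Singleton bound is violated and no linear [11, 4, 10]_16 code can exist. In particular it is not MDS (MDS requires d = n − k + 1 exactly).
Description: the claimed parameters are [11, 4, 10]_16; such a code would be impossible (violates the Singleton bound).


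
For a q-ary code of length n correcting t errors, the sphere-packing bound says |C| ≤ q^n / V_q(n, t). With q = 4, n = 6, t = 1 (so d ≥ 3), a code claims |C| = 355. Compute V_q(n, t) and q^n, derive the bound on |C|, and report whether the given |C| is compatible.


V_q(n, t) = 19, q^n = 4096, Hamming bound = 215, |C| = 355 > bound (violated).

Step 1: Compute V_q(n, t) = Σ_{j=0}^1 C(n, j) (q−1)^j.
  j = 0: C(6,0)·(3)^0 = 1·1 = 1.
  j = 1: C(6,1)·(3)^1 = 6·3 = 18.
  V_q(n, t) = 1 + 18 = 19.
Step 2: q^n = 4^6 = 4096.
Step 3: Hamming bound ⌊q^n / V_q(n,t)⌋ = ⌊4096/19⌋ = 215.
Step 4: Compare |C| = 355 to 215: violated.
The claimed |C| lies above the Hamming bound, so no 4-ary code of length 6 with d ≥ 3 can have 355 codewords.


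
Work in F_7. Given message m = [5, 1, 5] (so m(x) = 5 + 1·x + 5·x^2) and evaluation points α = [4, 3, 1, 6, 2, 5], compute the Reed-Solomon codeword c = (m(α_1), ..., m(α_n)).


c = [5, 4, 4, 2, 6, 2]

Message polynomial: m(x) = 5 + 1·x + 5·x^2 (mod 7).
For each evaluation point α_i, compute m(α_i) mod 7:
  α_1 = 4: Horner steps 5 → 0 → 5, so m(4) = 5.
  α_2 = 3: Horner steps 5 → 2 → 4, so m(3) = 4.
  α_3 = 1: Horner steps 5 → 6 → 4, so m(1) = 4.
  α_4 = 6: Horner steps 5 → 3 → 2, so m(6) = 2.
  α_5 = 2: Horner steps 5 → 4 → 6, so m(2) = 6.
  α_6 = 5: Horner steps 5 → 5 → 2, so m(5) = 2.
Codeword c = [5, 4, 4, 2, 6, 2] ∈ F_7^6.


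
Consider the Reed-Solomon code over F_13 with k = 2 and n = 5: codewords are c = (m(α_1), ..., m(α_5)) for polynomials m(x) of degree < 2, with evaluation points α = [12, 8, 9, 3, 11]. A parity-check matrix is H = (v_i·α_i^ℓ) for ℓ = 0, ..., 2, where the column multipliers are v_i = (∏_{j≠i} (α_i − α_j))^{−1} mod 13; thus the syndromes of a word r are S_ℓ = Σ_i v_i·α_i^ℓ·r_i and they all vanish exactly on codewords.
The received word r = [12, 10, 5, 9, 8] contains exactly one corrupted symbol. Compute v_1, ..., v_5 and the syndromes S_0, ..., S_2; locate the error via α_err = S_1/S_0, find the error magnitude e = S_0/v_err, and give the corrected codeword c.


S = (12, 1, 12), error at position 1, error magnitude e = 9, c = [3, 10, 5, 9, 8].

Step 1: column multipliers v_i = (∏_{j≠i}(α_i − α_j))^{−1} mod 13.
  i = 1 (α = 12): (12−8)(12−9)(12−3)(12−11) = 4·3·9·1 = 108 ≡ 4, so v_1 = 4^{−1} = 10 (mod 13).
  i = 2 (α = 8): (8−12)(8−9)(8−3)(8−11) = (−4)·(−1)·5·(−3) = −60 ≡ 5, so v_2 = 5^{−1} = 8 (mod 13).
  i = 3 (α = 9): (9−12)(9−8)(9−3)(9−11) = (−3)·1·6·(−2) = 36 ≡ 10, so v_3 = 10^{−1} = 4 (mod 13).
  i = 4 (α = 3): (3−12)(3−8)(3−9)(3−11) = (−9)·(−5)·(−6)·(−8) = 2160 ≡ 2, so v_4 = 2^{−1} = 7 (mod 13).
  i = 5 (α = 11): (11−12)(11−8)(11−9)(11−3) = (−1)·3·2·8 = −48 ≡ 4, so v_5 = 4^{−1} = 10 (mod 13).
  v = [10, 8, 4, 7, 10].
Step 2: syndromes of r = [12, 10, 5, 9, 8] (all sums mod 13).
  S_0 = Σ v_i r_i = 10·12 + 8·10 + 4·5 + 7·9 + 10·8 = 363 ≡ 12.
  S_1 = Σ v_i α_i r_i = 10·12·12 + 8·8·10 + 4·9·5 + 7·3·9 + 10·11·8 = 3329 ≡ 1.
  α_i^2 mod 13 = [1, 12, 3, 9, 4].
  S_2 = Σ v_i α_i^2 r_i = 10·1·12 + 8·12·10 + 4·3·5 + 7·9·9 + 10·4·8 = 2027 ≡ 12.
  S = (12, 1, 12) ≠ 0, so r is not a codeword (an error is present).
Step 3: locate the error. For a single error e at position i, S_ℓ = v_i·e·α_i^ℓ, so α_err = S_1/S_0.
  S_0^{−1} = 12^{−1} = 12 (mod 13), so α_err = 1·12 = 12 ≡ 12 = α_1. Error position i = 1.
  Consistency check: S_2/S_1 = 12·1 = 12 ≡ 12 = α_err ✓ (single-error assumption holds).
Step 4: error magnitude e = S_0/v_1 = S_0·∏_{j≠1}(α_1 − α_j) = 12·4 = 48 ≡ 9 (mod 13).
Step 5: correct position 1: c_1 = r_1 − e = 12 − 9 ≡ 3 (mod 13). Hence c = [3, 10, 5, 9, 8].
  Check: interpolating c through the α_i gives m(x) = 11 + 8·x (degree < 2) with m(α_i) = c_i for every i, so c is indeed a codeword.


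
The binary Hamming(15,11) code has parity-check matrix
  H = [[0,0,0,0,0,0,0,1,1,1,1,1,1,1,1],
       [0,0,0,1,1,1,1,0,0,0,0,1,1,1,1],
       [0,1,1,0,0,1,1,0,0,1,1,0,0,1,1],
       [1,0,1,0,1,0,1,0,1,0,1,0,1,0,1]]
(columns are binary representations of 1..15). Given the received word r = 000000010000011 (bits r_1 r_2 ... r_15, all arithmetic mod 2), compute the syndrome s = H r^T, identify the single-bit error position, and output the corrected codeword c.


s = (1, 0, 0, 1)^T, error position = 9, corrected codeword c = 000000011000011

Compute s = H r^T mod 2 one row at a time:
  s_1 = 1 + 0 + 0 + 0 + 0 + 0 + 1 + 1 = 3 ≡ 1 (mod 2).
  s_2 = 0 + 0 + 0 + 0 + 0 + 0 + 1 + 1 = 2 ≡ 0 (mod 2).
  s_3 = 0 + 0 + 0 + 0 + 0 + 0 + 1 + 1 = 2 ≡ 0 (mod 2).
  s_4 = 0 + 0 + 0 + 0 + 0 + 0 + 0 + 1 = 1 ≡ 1 (mod 2).
s = (1, 0, 0, 1)^T — this equals column 9 of H (binary 1001), so error is at position 9.
Correct: flip bit 9 of r = 000000010000011 to get c = 000000011000011.


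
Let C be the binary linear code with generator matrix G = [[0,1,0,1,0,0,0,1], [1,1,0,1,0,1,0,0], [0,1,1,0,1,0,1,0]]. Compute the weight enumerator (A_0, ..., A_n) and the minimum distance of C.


Weight distribution: A_0 = 1, A_3 = 2, A_4 = 2, A_5 = 1, A_6 = 1, A_7 = 1. Minimum distance d = 3.

Enumerate all 2^3 = 8 messages m ∈ F_2^3.
For each, compute codeword c = mG in F_2^8, then tally its weight.
  m = 000 → c = 00000000, weight = 0.
  m = 100 → c = 01010001, weight = 3.
  m = 010 → c = 11010100, weight = 4.
  m = 110 → c = 10000101, weight = 3.
  m = 001 → c = 01101010, weight = 4.
  m = 101 → c = 00111011, weight = 5.
  m = 011 → c = 10111110, weight = 6.
  m = 111 → c = 11101111, weight = 7.
Tally weights:
  weight 0: 1 codewords.
  weight 3: 2 codewords.
  weight 4: 2 codewords.
  weight 5: 1 codewords.
  weight 6: 1 codewords.
  weight 7: 1 codewords.
Minimum distance d = smallest w > 0 with A_w > 0 = 3.
Sanity: Σ A_w = 8 = 2^3 = 8 ✓.


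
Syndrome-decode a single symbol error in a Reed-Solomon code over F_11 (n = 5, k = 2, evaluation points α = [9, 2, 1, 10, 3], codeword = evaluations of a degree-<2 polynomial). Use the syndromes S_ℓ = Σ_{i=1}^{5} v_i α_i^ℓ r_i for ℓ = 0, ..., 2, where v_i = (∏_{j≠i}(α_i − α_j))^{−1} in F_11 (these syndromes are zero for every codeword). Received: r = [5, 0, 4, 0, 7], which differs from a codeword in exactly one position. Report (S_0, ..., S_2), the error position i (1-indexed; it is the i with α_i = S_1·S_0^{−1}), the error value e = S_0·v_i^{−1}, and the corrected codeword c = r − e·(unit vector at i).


S = (6, 5, 6), error at position 4, error magnitude e = 10, c = [5, 0, 4, 1, 7].

Step 1: column multipliers v_i = (∏_{j≠i}(α_i − α_j))^{−1} mod 11.
  i = 1 (α = 9): (9−2)(9−1)(9−10)(9−3) = 7·8·(−1)·6 = −336 ≡ 5, so v_1 = 5^{−1} = 9 (mod 11).
  i = 2 (α = 2): (2−9)(2−1)(2−10)(2−3) = (−7)·1·(−8)·(−1) = −56 ≡ 10, so v_2 = 10^{−1} = 10 (mod 11).
  i = 3 (α = 1): (1−9)(1−2)(1−10)(1−3) = (−8)·(−1)·(−9)·(−2) = 144 ≡ 1, so v_3 = 1^{−1} = 1 (mod 11).
  i = 4 (α = 10): (10−9)(10−2)(10−1)(10−3) = 1·8·9·7 = 504 ≡ 9, so v_4 = 9^{−1} = 5 (mod 11).
  i = 5 (α = 3): (3−9)(3−2)(3−1)(3−10) = (−6)·1·2·(−7) = 84 ≡ 7, so v_5 = 7^{−1} = 8 (mod 11).
  v = [9, 10, 1, 5, 8].
Step 2: syndromes of r = [5, 0, 4, 0, 7] (all sums mod 11).
  S_0 = Σ v_i r_i = 9·5 + 10·0 + 1·4 + 5·0 + 8·7 = 105 ≡ 6.
  S_1 = Σ v_i α_i r_i = 9·9·5 + 10·2·0 + 1·1·4 + 5·10·0 + 8·3·7 = 577 ≡ 5.
  α_i^2 mod 11 = [4, 4, 1, 1, 9].
  S_2 = Σ v_i α_i^2 r_i = 9·4·5 + 10·4·0 + 1·1·4 + 5·1·0 + 8·9·7 = 688 ≡ 6.
  S = (6, 5, 6) ≠ 0, so r is not a codeword (an error is present).
Step 3: locate the error. For a single error e at position i, S_ℓ = v_i·e·α_i^ℓ, so α_err = S_1/S_0.
  S_0^{−1} = 6^{−1} = 2 (mod 11), so α_err = 5·2 = 10 ≡ 10 = α_4. Error position i = 4.
  Consistency check: S_2/S_1 = 6·9 = 54 ≡ 10 = α_err ✓ (single-error assumption holds).
Step 4: error magnitude e = S_0/v_4 = S_0·∏_{j≠4}(α_4 − α_j) = 6·9 = 54 ≡ 10 (mod 11).
Step 5: correct position 4: c_4 = r_4 − e = 0 − 10 ≡ 1 (mod 11). Hence c = [5, 0, 4, 1, 7].
  Check: interpolating c through the α_i gives m(x) = 8 + 7·x (degree < 2) with m(α_i) = c_i for every i, so c is indeed a codeword.


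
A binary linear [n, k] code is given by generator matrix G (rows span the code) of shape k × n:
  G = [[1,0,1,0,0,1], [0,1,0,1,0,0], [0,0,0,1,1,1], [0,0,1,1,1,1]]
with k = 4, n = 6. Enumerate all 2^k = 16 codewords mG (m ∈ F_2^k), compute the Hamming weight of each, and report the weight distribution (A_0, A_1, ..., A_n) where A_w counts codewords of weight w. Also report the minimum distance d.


Weight distribution: A_0 = 1, A_1 = 1, A_2 = 2, A_3 = 6, A_4 = 5, A_5 = 1. Minimum distance d = 1.

Enumerate all 2^4 = 16 messages m ∈ F_2^4.
For each, compute codeword c = mG in F_2^6, then tally its weight.
  m = 0000 → c = 000000, weight = 0.
  m = 1000 → c = 101001, weight = 3.
  m = 0100 → c = 010100, weight = 2.
  m = 1100 → c = 111101, weight = 5.
  m = 0010 → c = 000111, weight = 3.
  m = 1010 → c = 101110, weight = 4.
  m = 0110 → c = 010011, weight = 3.
  m = 1110 → c = 111010, weight = 4.
  m = 0001 → c = 001111, weight = 4.
  m = 1001 → c = 100110, weight = 3.
  m = 0101 → c = 011011, weight = 4.
  m = 1101 → c = 110010, weight = 3.
  m = 0011 → c = 001000, weight = 1.
  m = 1011 → c = 100001, weight = 2.
  m = 0111 → c = 011100, weight = 3.
  m = 1111 → c = 110101, weight = 4.
Tally weights:
  weight 0: 1 codewords.
  weight 1: 1 codewords.
  weight 2: 2 codewords.
  weight 3: 6 codewords.
  weight 4: 5 codewords.
  weight 5: 1 codewords.
Minimum distance d = smallest w > 0 with A_w > 0 = 1.
Sanity: Σ A_w = 16 = 2^4 = 16 ✓.
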